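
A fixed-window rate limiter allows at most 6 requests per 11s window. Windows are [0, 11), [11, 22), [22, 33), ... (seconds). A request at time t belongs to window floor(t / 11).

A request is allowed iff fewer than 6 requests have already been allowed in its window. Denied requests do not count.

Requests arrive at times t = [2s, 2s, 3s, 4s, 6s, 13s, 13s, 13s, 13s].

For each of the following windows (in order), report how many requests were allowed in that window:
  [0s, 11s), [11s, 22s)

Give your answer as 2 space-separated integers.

Answer: 5 4

Derivation:
Processing requests:
  req#1 t=2s (window 0): ALLOW
  req#2 t=2s (window 0): ALLOW
  req#3 t=3s (window 0): ALLOW
  req#4 t=4s (window 0): ALLOW
  req#5 t=6s (window 0): ALLOW
  req#6 t=13s (window 1): ALLOW
  req#7 t=13s (window 1): ALLOW
  req#8 t=13s (window 1): ALLOW
  req#9 t=13s (window 1): ALLOW

Allowed counts by window: 5 4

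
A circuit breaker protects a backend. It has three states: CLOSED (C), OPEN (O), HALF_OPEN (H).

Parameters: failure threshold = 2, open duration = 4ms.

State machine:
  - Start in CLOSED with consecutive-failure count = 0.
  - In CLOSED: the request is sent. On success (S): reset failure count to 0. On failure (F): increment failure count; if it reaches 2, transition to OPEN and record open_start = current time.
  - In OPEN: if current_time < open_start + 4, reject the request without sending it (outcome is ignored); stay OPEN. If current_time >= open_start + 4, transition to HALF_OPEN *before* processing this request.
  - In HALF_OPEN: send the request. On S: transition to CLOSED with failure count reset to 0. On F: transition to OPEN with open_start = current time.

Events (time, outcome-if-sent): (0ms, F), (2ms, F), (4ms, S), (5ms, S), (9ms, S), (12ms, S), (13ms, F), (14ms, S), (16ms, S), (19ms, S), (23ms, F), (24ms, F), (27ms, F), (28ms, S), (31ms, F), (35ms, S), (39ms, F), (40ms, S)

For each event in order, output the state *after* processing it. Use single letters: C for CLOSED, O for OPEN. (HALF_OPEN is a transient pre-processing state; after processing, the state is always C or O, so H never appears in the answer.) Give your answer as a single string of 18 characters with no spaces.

Answer: COOOCCCCCCCOOCCCCC

Derivation:
State after each event:
  event#1 t=0ms outcome=F: state=CLOSED
  event#2 t=2ms outcome=F: state=OPEN
  event#3 t=4ms outcome=S: state=OPEN
  event#4 t=5ms outcome=S: state=OPEN
  event#5 t=9ms outcome=S: state=CLOSED
  event#6 t=12ms outcome=S: state=CLOSED
  event#7 t=13ms outcome=F: state=CLOSED
  event#8 t=14ms outcome=S: state=CLOSED
  event#9 t=16ms outcome=S: state=CLOSED
  event#10 t=19ms outcome=S: state=CLOSED
  event#11 t=23ms outcome=F: state=CLOSED
  event#12 t=24ms outcome=F: state=OPEN
  event#13 t=27ms outcome=F: state=OPEN
  event#14 t=28ms outcome=S: state=CLOSED
  event#15 t=31ms outcome=F: state=CLOSED
  event#16 t=35ms outcome=S: state=CLOSED
  event#17 t=39ms outcome=F: state=CLOSED
  event#18 t=40ms outcome=S: state=CLOSED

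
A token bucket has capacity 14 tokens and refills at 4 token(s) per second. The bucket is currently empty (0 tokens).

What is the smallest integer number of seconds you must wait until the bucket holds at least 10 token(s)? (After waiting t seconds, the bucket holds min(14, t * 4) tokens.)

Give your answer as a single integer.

Answer: 3

Derivation:
Need t * 4 >= 10, so t >= 10/4.
Smallest integer t = ceil(10/4) = 3.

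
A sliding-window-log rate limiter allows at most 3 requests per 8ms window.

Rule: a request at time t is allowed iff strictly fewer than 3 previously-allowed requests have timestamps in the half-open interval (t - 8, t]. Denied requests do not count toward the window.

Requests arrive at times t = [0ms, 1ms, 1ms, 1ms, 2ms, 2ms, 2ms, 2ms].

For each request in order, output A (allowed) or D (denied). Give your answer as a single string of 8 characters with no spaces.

Answer: AAADDDDD

Derivation:
Tracking allowed requests in the window:
  req#1 t=0ms: ALLOW
  req#2 t=1ms: ALLOW
  req#3 t=1ms: ALLOW
  req#4 t=1ms: DENY
  req#5 t=2ms: DENY
  req#6 t=2ms: DENY
  req#7 t=2ms: DENY
  req#8 t=2ms: DENY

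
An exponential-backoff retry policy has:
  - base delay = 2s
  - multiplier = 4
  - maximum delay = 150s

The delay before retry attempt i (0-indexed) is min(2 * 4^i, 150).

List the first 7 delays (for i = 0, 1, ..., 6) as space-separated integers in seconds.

Answer: 2 8 32 128 150 150 150

Derivation:
Computing each delay:
  i=0: min(2*4^0, 150) = 2
  i=1: min(2*4^1, 150) = 8
  i=2: min(2*4^2, 150) = 32
  i=3: min(2*4^3, 150) = 128
  i=4: min(2*4^4, 150) = 150
  i=5: min(2*4^5, 150) = 150
  i=6: min(2*4^6, 150) = 150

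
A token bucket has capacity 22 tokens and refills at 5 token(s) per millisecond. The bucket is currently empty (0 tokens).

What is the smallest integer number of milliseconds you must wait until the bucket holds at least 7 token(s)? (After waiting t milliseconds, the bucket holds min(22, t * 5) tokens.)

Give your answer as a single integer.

Need t * 5 >= 7, so t >= 7/5.
Smallest integer t = ceil(7/5) = 2.

Answer: 2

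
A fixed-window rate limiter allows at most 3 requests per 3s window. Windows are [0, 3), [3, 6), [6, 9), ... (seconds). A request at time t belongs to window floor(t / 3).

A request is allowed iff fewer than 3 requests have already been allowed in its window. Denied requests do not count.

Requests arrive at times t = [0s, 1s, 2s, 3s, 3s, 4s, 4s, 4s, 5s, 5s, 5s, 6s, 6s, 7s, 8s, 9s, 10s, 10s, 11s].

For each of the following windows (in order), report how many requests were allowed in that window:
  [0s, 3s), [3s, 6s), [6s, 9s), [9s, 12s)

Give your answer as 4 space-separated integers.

Answer: 3 3 3 3

Derivation:
Processing requests:
  req#1 t=0s (window 0): ALLOW
  req#2 t=1s (window 0): ALLOW
  req#3 t=2s (window 0): ALLOW
  req#4 t=3s (window 1): ALLOW
  req#5 t=3s (window 1): ALLOW
  req#6 t=4s (window 1): ALLOW
  req#7 t=4s (window 1): DENY
  req#8 t=4s (window 1): DENY
  req#9 t=5s (window 1): DENY
  req#10 t=5s (window 1): DENY
  req#11 t=5s (window 1): DENY
  req#12 t=6s (window 2): ALLOW
  req#13 t=6s (window 2): ALLOW
  req#14 t=7s (window 2): ALLOW
  req#15 t=8s (window 2): DENY
  req#16 t=9s (window 3): ALLOW
  req#17 t=10s (window 3): ALLOW
  req#18 t=10s (window 3): ALLOW
  req#19 t=11s (window 3): DENY

Allowed counts by window: 3 3 3 3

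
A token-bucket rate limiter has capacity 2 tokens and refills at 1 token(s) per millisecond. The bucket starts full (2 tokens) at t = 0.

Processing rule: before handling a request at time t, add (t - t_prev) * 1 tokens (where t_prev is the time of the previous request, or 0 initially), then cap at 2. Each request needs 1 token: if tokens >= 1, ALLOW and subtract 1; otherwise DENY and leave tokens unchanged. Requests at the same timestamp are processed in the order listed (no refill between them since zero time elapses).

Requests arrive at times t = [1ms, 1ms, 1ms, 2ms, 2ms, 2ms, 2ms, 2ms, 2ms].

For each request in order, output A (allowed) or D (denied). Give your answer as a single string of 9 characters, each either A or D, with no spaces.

Answer: AADADDDDD

Derivation:
Simulating step by step:
  req#1 t=1ms: ALLOW
  req#2 t=1ms: ALLOW
  req#3 t=1ms: DENY
  req#4 t=2ms: ALLOW
  req#5 t=2ms: DENY
  req#6 t=2ms: DENY
  req#7 t=2ms: DENY
  req#8 t=2ms: DENY
  req#9 t=2ms: DENY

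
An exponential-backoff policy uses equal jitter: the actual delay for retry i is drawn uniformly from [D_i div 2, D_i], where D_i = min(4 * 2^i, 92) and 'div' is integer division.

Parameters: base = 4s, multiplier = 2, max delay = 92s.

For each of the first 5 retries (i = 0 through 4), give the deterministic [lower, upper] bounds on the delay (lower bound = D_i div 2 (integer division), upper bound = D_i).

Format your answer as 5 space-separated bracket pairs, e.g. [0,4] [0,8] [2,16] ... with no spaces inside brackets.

Computing bounds per retry:
  i=0: D_i=min(4*2^0,92)=4, bounds=[2,4]
  i=1: D_i=min(4*2^1,92)=8, bounds=[4,8]
  i=2: D_i=min(4*2^2,92)=16, bounds=[8,16]
  i=3: D_i=min(4*2^3,92)=32, bounds=[16,32]
  i=4: D_i=min(4*2^4,92)=64, bounds=[32,64]

Answer: [2,4] [4,8] [8,16] [16,32] [32,64]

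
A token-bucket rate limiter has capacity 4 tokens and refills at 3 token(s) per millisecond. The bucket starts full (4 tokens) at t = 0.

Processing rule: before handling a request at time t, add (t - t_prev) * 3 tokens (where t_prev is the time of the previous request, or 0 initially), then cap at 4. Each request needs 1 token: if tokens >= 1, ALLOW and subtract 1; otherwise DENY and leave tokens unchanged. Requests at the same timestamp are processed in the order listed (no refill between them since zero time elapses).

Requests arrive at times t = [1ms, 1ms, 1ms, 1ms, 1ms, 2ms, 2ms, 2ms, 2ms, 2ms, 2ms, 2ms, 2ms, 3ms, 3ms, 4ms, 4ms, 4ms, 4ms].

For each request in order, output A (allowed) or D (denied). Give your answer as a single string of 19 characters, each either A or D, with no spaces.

Simulating step by step:
  req#1 t=1ms: ALLOW
  req#2 t=1ms: ALLOW
  req#3 t=1ms: ALLOW
  req#4 t=1ms: ALLOW
  req#5 t=1ms: DENY
  req#6 t=2ms: ALLOW
  req#7 t=2ms: ALLOW
  req#8 t=2ms: ALLOW
  req#9 t=2ms: DENY
  req#10 t=2ms: DENY
  req#11 t=2ms: DENY
  req#12 t=2ms: DENY
  req#13 t=2ms: DENY
  req#14 t=3ms: ALLOW
  req#15 t=3ms: ALLOW
  req#16 t=4ms: ALLOW
  req#17 t=4ms: ALLOW
  req#18 t=4ms: ALLOW
  req#19 t=4ms: ALLOW

Answer: AAAADAAADDDDDAAAAAA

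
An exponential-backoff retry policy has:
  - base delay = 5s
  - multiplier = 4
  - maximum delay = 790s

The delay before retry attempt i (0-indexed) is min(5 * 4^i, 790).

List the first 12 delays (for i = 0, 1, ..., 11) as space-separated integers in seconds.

Answer: 5 20 80 320 790 790 790 790 790 790 790 790

Derivation:
Computing each delay:
  i=0: min(5*4^0, 790) = 5
  i=1: min(5*4^1, 790) = 20
  i=2: min(5*4^2, 790) = 80
  i=3: min(5*4^3, 790) = 320
  i=4: min(5*4^4, 790) = 790
  i=5: min(5*4^5, 790) = 790
  i=6: min(5*4^6, 790) = 790
  i=7: min(5*4^7, 790) = 790
  i=8: min(5*4^8, 790) = 790
  i=9: min(5*4^9, 790) = 790
  i=10: min(5*4^10, 790) = 790
  i=11: min(5*4^11, 790) = 790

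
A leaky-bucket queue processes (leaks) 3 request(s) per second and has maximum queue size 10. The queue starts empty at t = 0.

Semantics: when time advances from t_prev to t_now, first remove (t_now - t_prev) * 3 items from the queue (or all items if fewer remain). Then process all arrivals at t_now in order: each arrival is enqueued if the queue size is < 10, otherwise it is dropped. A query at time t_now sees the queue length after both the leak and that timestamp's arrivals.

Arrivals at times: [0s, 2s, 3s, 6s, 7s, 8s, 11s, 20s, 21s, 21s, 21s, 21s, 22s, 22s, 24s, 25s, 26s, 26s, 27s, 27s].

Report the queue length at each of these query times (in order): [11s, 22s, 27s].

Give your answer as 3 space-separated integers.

Queue lengths at query times:
  query t=11s: backlog = 1
  query t=22s: backlog = 3
  query t=27s: backlog = 2

Answer: 1 3 2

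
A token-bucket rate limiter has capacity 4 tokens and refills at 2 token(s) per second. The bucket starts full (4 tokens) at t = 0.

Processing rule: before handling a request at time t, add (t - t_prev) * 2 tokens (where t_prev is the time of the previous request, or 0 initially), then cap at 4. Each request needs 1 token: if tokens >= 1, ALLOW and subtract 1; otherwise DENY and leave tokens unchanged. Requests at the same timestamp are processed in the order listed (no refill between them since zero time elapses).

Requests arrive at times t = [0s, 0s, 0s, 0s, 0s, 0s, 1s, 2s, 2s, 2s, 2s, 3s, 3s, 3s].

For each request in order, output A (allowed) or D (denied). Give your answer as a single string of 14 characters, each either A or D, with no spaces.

Simulating step by step:
  req#1 t=0s: ALLOW
  req#2 t=0s: ALLOW
  req#3 t=0s: ALLOW
  req#4 t=0s: ALLOW
  req#5 t=0s: DENY
  req#6 t=0s: DENY
  req#7 t=1s: ALLOW
  req#8 t=2s: ALLOW
  req#9 t=2s: ALLOW
  req#10 t=2s: ALLOW
  req#11 t=2s: DENY
  req#12 t=3s: ALLOW
  req#13 t=3s: ALLOW
  req#14 t=3s: DENY

Answer: AAAADDAAAADAAD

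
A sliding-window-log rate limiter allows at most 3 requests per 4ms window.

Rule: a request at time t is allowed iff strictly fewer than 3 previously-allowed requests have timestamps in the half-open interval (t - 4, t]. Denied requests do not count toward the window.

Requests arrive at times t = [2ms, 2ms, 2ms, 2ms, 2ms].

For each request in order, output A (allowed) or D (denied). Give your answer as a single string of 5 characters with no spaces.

Tracking allowed requests in the window:
  req#1 t=2ms: ALLOW
  req#2 t=2ms: ALLOW
  req#3 t=2ms: ALLOW
  req#4 t=2ms: DENY
  req#5 t=2ms: DENY

Answer: AAADD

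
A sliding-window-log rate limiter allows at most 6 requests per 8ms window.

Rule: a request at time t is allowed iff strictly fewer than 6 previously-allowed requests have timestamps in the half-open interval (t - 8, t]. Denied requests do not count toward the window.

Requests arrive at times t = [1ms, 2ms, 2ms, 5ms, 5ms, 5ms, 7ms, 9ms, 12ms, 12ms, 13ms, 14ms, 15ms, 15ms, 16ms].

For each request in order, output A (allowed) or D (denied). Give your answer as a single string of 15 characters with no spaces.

Answer: AAAAAADAAAAAADD

Derivation:
Tracking allowed requests in the window:
  req#1 t=1ms: ALLOW
  req#2 t=2ms: ALLOW
  req#3 t=2ms: ALLOW
  req#4 t=5ms: ALLOW
  req#5 t=5ms: ALLOW
  req#6 t=5ms: ALLOW
  req#7 t=7ms: DENY
  req#8 t=9ms: ALLOW
  req#9 t=12ms: ALLOW
  req#10 t=12ms: ALLOW
  req#11 t=13ms: ALLOW
  req#12 t=14ms: ALLOW
  req#13 t=15ms: ALLOW
  req#14 t=15ms: DENY
  req#15 t=16ms: DENY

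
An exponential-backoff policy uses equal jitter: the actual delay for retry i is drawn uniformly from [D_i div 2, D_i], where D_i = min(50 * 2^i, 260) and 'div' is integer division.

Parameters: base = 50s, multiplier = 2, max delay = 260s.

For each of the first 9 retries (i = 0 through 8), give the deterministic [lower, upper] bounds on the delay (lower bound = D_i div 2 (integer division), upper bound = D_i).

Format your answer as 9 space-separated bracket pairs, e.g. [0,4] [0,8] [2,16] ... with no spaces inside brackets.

Answer: [25,50] [50,100] [100,200] [130,260] [130,260] [130,260] [130,260] [130,260] [130,260]

Derivation:
Computing bounds per retry:
  i=0: D_i=min(50*2^0,260)=50, bounds=[25,50]
  i=1: D_i=min(50*2^1,260)=100, bounds=[50,100]
  i=2: D_i=min(50*2^2,260)=200, bounds=[100,200]
  i=3: D_i=min(50*2^3,260)=260, bounds=[130,260]
  i=4: D_i=min(50*2^4,260)=260, bounds=[130,260]
  i=5: D_i=min(50*2^5,260)=260, bounds=[130,260]
  i=6: D_i=min(50*2^6,260)=260, bounds=[130,260]
  i=7: D_i=min(50*2^7,260)=260, bounds=[130,260]
  i=8: D_i=min(50*2^8,260)=260, bounds=[130,260]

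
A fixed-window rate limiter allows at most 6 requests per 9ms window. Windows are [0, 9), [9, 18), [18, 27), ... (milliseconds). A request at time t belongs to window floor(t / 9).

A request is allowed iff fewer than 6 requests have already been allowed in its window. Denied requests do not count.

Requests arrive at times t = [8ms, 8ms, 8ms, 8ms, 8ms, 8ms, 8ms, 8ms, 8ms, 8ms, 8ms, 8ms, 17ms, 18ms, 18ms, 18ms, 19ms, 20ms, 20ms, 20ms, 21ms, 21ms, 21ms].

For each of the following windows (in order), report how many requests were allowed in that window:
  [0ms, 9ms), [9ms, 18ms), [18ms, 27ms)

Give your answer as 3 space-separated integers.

Answer: 6 1 6

Derivation:
Processing requests:
  req#1 t=8ms (window 0): ALLOW
  req#2 t=8ms (window 0): ALLOW
  req#3 t=8ms (window 0): ALLOW
  req#4 t=8ms (window 0): ALLOW
  req#5 t=8ms (window 0): ALLOW
  req#6 t=8ms (window 0): ALLOW
  req#7 t=8ms (window 0): DENY
  req#8 t=8ms (window 0): DENY
  req#9 t=8ms (window 0): DENY
  req#10 t=8ms (window 0): DENY
  req#11 t=8ms (window 0): DENY
  req#12 t=8ms (window 0): DENY
  req#13 t=17ms (window 1): ALLOW
  req#14 t=18ms (window 2): ALLOW
  req#15 t=18ms (window 2): ALLOW
  req#16 t=18ms (window 2): ALLOW
  req#17 t=19ms (window 2): ALLOW
  req#18 t=20ms (window 2): ALLOW
  req#19 t=20ms (window 2): ALLOW
  req#20 t=20ms (window 2): DENY
  req#21 t=21ms (window 2): DENY
  req#22 t=21ms (window 2): DENY
  req#23 t=21ms (window 2): DENY

Allowed counts by window: 6 1 6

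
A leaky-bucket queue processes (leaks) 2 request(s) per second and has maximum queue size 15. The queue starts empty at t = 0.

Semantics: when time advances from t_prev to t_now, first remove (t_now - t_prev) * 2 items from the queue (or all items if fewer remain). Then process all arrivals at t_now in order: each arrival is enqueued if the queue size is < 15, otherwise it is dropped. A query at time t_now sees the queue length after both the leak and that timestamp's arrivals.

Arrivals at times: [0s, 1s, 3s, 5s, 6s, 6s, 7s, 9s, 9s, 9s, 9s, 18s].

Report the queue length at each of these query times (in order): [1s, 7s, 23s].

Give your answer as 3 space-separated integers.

Answer: 1 1 0

Derivation:
Queue lengths at query times:
  query t=1s: backlog = 1
  query t=7s: backlog = 1
  query t=23s: backlog = 0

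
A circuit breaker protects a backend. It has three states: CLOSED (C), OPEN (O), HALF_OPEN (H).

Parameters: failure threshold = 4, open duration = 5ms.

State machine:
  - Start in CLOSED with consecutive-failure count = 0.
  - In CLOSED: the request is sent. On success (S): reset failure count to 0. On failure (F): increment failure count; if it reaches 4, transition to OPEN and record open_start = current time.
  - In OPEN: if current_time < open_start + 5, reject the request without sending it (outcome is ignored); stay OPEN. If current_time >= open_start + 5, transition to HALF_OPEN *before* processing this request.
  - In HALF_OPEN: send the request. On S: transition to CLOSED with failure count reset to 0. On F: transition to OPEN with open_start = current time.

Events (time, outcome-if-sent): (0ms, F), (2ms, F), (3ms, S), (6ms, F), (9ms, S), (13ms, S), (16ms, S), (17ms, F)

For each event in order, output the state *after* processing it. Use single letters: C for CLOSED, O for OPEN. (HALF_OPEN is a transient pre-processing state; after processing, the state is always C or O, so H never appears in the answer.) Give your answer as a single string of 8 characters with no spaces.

State after each event:
  event#1 t=0ms outcome=F: state=CLOSED
  event#2 t=2ms outcome=F: state=CLOSED
  event#3 t=3ms outcome=S: state=CLOSED
  event#4 t=6ms outcome=F: state=CLOSED
  event#5 t=9ms outcome=S: state=CLOSED
  event#6 t=13ms outcome=S: state=CLOSED
  event#7 t=16ms outcome=S: state=CLOSED
  event#8 t=17ms outcome=F: state=CLOSED

Answer: CCCCCCCC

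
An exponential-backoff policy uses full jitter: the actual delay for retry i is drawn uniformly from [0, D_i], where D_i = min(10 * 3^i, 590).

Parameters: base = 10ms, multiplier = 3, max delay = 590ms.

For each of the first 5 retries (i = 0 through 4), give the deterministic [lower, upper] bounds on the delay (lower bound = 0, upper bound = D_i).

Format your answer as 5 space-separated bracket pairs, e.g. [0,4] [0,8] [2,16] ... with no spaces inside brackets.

Computing bounds per retry:
  i=0: D_i=min(10*3^0,590)=10, bounds=[0,10]
  i=1: D_i=min(10*3^1,590)=30, bounds=[0,30]
  i=2: D_i=min(10*3^2,590)=90, bounds=[0,90]
  i=3: D_i=min(10*3^3,590)=270, bounds=[0,270]
  i=4: D_i=min(10*3^4,590)=590, bounds=[0,590]

Answer: [0,10] [0,30] [0,90] [0,270] [0,590]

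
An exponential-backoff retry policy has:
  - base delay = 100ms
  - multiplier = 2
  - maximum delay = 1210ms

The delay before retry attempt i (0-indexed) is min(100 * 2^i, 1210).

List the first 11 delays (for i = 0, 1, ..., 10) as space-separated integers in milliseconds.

Computing each delay:
  i=0: min(100*2^0, 1210) = 100
  i=1: min(100*2^1, 1210) = 200
  i=2: min(100*2^2, 1210) = 400
  i=3: min(100*2^3, 1210) = 800
  i=4: min(100*2^4, 1210) = 1210
  i=5: min(100*2^5, 1210) = 1210
  i=6: min(100*2^6, 1210) = 1210
  i=7: min(100*2^7, 1210) = 1210
  i=8: min(100*2^8, 1210) = 1210
  i=9: min(100*2^9, 1210) = 1210
  i=10: min(100*2^10, 1210) = 1210

Answer: 100 200 400 800 1210 1210 1210 1210 1210 1210 1210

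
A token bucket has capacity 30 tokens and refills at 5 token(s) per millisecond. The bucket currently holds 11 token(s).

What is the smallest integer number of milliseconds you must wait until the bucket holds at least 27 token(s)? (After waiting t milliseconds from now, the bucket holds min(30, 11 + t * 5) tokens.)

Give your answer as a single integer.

Need 11 + t * 5 >= 27, so t >= 16/5.
Smallest integer t = ceil(16/5) = 4.

Answer: 4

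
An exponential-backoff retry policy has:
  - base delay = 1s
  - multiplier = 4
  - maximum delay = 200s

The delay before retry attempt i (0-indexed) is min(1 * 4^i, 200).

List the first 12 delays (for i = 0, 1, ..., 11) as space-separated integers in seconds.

Computing each delay:
  i=0: min(1*4^0, 200) = 1
  i=1: min(1*4^1, 200) = 4
  i=2: min(1*4^2, 200) = 16
  i=3: min(1*4^3, 200) = 64
  i=4: min(1*4^4, 200) = 200
  i=5: min(1*4^5, 200) = 200
  i=6: min(1*4^6, 200) = 200
  i=7: min(1*4^7, 200) = 200
  i=8: min(1*4^8, 200) = 200
  i=9: min(1*4^9, 200) = 200
  i=10: min(1*4^10, 200) = 200
  i=11: min(1*4^11, 200) = 200

Answer: 1 4 16 64 200 200 200 200 200 200 200 200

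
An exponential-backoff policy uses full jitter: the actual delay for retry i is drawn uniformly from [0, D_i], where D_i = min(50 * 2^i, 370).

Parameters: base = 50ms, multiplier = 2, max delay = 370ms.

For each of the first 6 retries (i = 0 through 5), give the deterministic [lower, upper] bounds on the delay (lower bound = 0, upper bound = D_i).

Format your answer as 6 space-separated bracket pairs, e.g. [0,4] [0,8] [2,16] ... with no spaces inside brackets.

Computing bounds per retry:
  i=0: D_i=min(50*2^0,370)=50, bounds=[0,50]
  i=1: D_i=min(50*2^1,370)=100, bounds=[0,100]
  i=2: D_i=min(50*2^2,370)=200, bounds=[0,200]
  i=3: D_i=min(50*2^3,370)=370, bounds=[0,370]
  i=4: D_i=min(50*2^4,370)=370, bounds=[0,370]
  i=5: D_i=min(50*2^5,370)=370, bounds=[0,370]

Answer: [0,50] [0,100] [0,200] [0,370] [0,370] [0,370]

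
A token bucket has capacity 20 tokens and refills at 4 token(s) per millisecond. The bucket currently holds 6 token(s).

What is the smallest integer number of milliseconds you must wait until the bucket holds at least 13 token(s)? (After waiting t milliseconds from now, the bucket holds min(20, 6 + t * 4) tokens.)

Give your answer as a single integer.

Need 6 + t * 4 >= 13, so t >= 7/4.
Smallest integer t = ceil(7/4) = 2.

Answer: 2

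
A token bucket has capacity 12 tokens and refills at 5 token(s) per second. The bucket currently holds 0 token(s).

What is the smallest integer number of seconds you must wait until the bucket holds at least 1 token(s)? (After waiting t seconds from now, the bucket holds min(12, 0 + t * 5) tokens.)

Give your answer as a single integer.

Need 0 + t * 5 >= 1, so t >= 1/5.
Smallest integer t = ceil(1/5) = 1.

Answer: 1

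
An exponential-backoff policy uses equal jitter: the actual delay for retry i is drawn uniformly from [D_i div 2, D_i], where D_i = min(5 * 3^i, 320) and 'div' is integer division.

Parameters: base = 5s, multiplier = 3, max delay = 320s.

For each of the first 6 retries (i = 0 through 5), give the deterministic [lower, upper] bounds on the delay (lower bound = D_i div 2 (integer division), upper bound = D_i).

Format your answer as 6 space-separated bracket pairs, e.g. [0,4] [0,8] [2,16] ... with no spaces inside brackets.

Answer: [2,5] [7,15] [22,45] [67,135] [160,320] [160,320]

Derivation:
Computing bounds per retry:
  i=0: D_i=min(5*3^0,320)=5, bounds=[2,5]
  i=1: D_i=min(5*3^1,320)=15, bounds=[7,15]
  i=2: D_i=min(5*3^2,320)=45, bounds=[22,45]
  i=3: D_i=min(5*3^3,320)=135, bounds=[67,135]
  i=4: D_i=min(5*3^4,320)=320, bounds=[160,320]
  i=5: D_i=min(5*3^5,320)=320, bounds=[160,320]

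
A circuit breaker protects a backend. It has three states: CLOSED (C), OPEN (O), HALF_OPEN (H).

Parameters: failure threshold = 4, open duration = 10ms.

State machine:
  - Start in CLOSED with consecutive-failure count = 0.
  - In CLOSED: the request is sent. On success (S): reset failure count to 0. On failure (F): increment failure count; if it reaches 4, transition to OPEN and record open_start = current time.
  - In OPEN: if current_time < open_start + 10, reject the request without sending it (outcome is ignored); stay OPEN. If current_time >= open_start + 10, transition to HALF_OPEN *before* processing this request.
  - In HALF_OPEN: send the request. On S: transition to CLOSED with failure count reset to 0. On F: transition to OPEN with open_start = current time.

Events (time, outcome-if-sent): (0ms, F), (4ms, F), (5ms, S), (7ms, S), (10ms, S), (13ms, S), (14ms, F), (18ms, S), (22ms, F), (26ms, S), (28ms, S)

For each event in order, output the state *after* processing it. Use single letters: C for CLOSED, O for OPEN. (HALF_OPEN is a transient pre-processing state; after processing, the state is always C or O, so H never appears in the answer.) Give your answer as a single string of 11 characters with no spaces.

State after each event:
  event#1 t=0ms outcome=F: state=CLOSED
  event#2 t=4ms outcome=F: state=CLOSED
  event#3 t=5ms outcome=S: state=CLOSED
  event#4 t=7ms outcome=S: state=CLOSED
  event#5 t=10ms outcome=S: state=CLOSED
  event#6 t=13ms outcome=S: state=CLOSED
  event#7 t=14ms outcome=F: state=CLOSED
  event#8 t=18ms outcome=S: state=CLOSED
  event#9 t=22ms outcome=F: state=CLOSED
  event#10 t=26ms outcome=S: state=CLOSED
  event#11 t=28ms outcome=S: state=CLOSED

Answer: CCCCCCCCCCC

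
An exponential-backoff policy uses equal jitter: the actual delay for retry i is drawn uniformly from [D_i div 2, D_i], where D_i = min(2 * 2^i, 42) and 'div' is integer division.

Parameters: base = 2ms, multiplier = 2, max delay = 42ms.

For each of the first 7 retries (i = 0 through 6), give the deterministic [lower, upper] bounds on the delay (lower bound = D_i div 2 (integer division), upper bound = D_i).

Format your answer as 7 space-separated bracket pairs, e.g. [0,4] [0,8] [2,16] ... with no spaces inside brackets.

Answer: [1,2] [2,4] [4,8] [8,16] [16,32] [21,42] [21,42]

Derivation:
Computing bounds per retry:
  i=0: D_i=min(2*2^0,42)=2, bounds=[1,2]
  i=1: D_i=min(2*2^1,42)=4, bounds=[2,4]
  i=2: D_i=min(2*2^2,42)=8, bounds=[4,8]
  i=3: D_i=min(2*2^3,42)=16, bounds=[8,16]
  i=4: D_i=min(2*2^4,42)=32, bounds=[16,32]
  i=5: D_i=min(2*2^5,42)=42, bounds=[21,42]
  i=6: D_i=min(2*2^6,42)=42, bounds=[21,42]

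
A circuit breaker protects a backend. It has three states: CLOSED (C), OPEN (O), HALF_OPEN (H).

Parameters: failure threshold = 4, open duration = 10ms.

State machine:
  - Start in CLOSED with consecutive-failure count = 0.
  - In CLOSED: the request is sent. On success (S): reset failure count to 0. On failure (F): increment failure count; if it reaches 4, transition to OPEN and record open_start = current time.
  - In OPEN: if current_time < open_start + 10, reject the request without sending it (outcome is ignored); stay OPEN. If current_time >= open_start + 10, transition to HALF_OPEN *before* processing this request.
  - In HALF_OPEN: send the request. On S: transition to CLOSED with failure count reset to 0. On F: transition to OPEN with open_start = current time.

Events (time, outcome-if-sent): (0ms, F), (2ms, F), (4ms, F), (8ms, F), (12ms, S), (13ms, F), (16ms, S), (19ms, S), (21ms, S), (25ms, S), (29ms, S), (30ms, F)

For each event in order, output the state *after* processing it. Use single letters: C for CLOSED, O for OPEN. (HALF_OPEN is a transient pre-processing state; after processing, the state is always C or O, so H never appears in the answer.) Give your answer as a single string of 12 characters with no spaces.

State after each event:
  event#1 t=0ms outcome=F: state=CLOSED
  event#2 t=2ms outcome=F: state=CLOSED
  event#3 t=4ms outcome=F: state=CLOSED
  event#4 t=8ms outcome=F: state=OPEN
  event#5 t=12ms outcome=S: state=OPEN
  event#6 t=13ms outcome=F: state=OPEN
  event#7 t=16ms outcome=S: state=OPEN
  event#8 t=19ms outcome=S: state=CLOSED
  event#9 t=21ms outcome=S: state=CLOSED
  event#10 t=25ms outcome=S: state=CLOSED
  event#11 t=29ms outcome=S: state=CLOSED
  event#12 t=30ms outcome=F: state=CLOSED

Answer: CCCOOOOCCCCC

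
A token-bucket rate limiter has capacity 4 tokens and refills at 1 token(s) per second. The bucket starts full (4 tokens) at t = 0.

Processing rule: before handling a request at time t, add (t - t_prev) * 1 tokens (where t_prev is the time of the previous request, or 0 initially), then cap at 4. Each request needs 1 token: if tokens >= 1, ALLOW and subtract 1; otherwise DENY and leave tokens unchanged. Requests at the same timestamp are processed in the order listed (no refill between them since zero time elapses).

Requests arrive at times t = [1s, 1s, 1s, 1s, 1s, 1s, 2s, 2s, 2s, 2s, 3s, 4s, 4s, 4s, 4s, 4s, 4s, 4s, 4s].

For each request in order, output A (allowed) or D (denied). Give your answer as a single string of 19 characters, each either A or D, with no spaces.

Answer: AAAADDADDDAADDDDDDD

Derivation:
Simulating step by step:
  req#1 t=1s: ALLOW
  req#2 t=1s: ALLOW
  req#3 t=1s: ALLOW
  req#4 t=1s: ALLOW
  req#5 t=1s: DENY
  req#6 t=1s: DENY
  req#7 t=2s: ALLOW
  req#8 t=2s: DENY
  req#9 t=2s: DENY
  req#10 t=2s: DENY
  req#11 t=3s: ALLOW
  req#12 t=4s: ALLOW
  req#13 t=4s: DENY
  req#14 t=4s: DENY
  req#15 t=4s: DENY
  req#16 t=4s: DENY
  req#17 t=4s: DENY
  req#18 t=4s: DENY
  req#19 t=4s: DENY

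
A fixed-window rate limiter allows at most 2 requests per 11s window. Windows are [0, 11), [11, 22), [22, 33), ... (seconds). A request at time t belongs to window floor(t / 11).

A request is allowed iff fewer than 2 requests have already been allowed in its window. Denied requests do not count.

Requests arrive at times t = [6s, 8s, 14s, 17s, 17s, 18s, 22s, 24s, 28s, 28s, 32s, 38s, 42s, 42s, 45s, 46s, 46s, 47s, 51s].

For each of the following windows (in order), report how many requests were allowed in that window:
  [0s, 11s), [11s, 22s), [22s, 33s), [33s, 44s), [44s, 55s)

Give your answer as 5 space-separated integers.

Processing requests:
  req#1 t=6s (window 0): ALLOW
  req#2 t=8s (window 0): ALLOW
  req#3 t=14s (window 1): ALLOW
  req#4 t=17s (window 1): ALLOW
  req#5 t=17s (window 1): DENY
  req#6 t=18s (window 1): DENY
  req#7 t=22s (window 2): ALLOW
  req#8 t=24s (window 2): ALLOW
  req#9 t=28s (window 2): DENY
  req#10 t=28s (window 2): DENY
  req#11 t=32s (window 2): DENY
  req#12 t=38s (window 3): ALLOW
  req#13 t=42s (window 3): ALLOW
  req#14 t=42s (window 3): DENY
  req#15 t=45s (window 4): ALLOW
  req#16 t=46s (window 4): ALLOW
  req#17 t=46s (window 4): DENY
  req#18 t=47s (window 4): DENY
  req#19 t=51s (window 4): DENY

Allowed counts by window: 2 2 2 2 2

Answer: 2 2 2 2 2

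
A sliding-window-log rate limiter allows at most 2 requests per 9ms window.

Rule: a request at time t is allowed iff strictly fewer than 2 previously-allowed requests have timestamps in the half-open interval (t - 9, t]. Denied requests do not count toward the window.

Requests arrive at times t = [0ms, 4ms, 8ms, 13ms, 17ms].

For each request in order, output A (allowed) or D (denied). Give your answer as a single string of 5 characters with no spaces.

Answer: AADAA

Derivation:
Tracking allowed requests in the window:
  req#1 t=0ms: ALLOW
  req#2 t=4ms: ALLOW
  req#3 t=8ms: DENY
  req#4 t=13ms: ALLOW
  req#5 t=17ms: ALLOW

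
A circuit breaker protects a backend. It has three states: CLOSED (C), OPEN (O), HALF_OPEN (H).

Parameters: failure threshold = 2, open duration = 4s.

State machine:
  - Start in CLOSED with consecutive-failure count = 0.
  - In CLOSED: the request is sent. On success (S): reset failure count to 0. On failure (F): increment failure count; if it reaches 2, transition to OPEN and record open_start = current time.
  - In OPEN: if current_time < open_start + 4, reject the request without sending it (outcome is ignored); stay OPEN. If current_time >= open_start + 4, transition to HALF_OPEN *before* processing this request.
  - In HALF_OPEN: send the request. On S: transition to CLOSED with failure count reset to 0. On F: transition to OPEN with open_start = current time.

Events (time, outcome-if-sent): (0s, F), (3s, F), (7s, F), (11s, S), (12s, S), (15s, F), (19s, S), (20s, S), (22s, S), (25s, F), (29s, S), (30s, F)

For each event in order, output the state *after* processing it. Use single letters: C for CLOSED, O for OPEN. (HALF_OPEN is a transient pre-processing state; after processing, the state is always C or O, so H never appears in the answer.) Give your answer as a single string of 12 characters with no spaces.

State after each event:
  event#1 t=0s outcome=F: state=CLOSED
  event#2 t=3s outcome=F: state=OPEN
  event#3 t=7s outcome=F: state=OPEN
  event#4 t=11s outcome=S: state=CLOSED
  event#5 t=12s outcome=S: state=CLOSED
  event#6 t=15s outcome=F: state=CLOSED
  event#7 t=19s outcome=S: state=CLOSED
  event#8 t=20s outcome=S: state=CLOSED
  event#9 t=22s outcome=S: state=CLOSED
  event#10 t=25s outcome=F: state=CLOSED
  event#11 t=29s outcome=S: state=CLOSED
  event#12 t=30s outcome=F: state=CLOSED

Answer: COOCCCCCCCCC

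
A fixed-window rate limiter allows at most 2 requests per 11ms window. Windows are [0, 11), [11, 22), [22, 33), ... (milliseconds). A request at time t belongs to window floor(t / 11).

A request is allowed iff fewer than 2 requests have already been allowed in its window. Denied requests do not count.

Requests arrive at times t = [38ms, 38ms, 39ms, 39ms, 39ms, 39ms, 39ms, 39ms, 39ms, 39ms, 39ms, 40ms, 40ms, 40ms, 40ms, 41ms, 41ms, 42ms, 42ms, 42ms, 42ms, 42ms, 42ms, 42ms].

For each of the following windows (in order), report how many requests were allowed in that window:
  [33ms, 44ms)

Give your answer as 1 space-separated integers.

Answer: 2

Derivation:
Processing requests:
  req#1 t=38ms (window 3): ALLOW
  req#2 t=38ms (window 3): ALLOW
  req#3 t=39ms (window 3): DENY
  req#4 t=39ms (window 3): DENY
  req#5 t=39ms (window 3): DENY
  req#6 t=39ms (window 3): DENY
  req#7 t=39ms (window 3): DENY
  req#8 t=39ms (window 3): DENY
  req#9 t=39ms (window 3): DENY
  req#10 t=39ms (window 3): DENY
  req#11 t=39ms (window 3): DENY
  req#12 t=40ms (window 3): DENY
  req#13 t=40ms (window 3): DENY
  req#14 t=40ms (window 3): DENY
  req#15 t=40ms (window 3): DENY
  req#16 t=41ms (window 3): DENY
  req#17 t=41ms (window 3): DENY
  req#18 t=42ms (window 3): DENY
  req#19 t=42ms (window 3): DENY
  req#20 t=42ms (window 3): DENY
  req#21 t=42ms (window 3): DENY
  req#22 t=42ms (window 3): DENY
  req#23 t=42ms (window 3): DENY
  req#24 t=42ms (window 3): DENY

Allowed counts by window: 2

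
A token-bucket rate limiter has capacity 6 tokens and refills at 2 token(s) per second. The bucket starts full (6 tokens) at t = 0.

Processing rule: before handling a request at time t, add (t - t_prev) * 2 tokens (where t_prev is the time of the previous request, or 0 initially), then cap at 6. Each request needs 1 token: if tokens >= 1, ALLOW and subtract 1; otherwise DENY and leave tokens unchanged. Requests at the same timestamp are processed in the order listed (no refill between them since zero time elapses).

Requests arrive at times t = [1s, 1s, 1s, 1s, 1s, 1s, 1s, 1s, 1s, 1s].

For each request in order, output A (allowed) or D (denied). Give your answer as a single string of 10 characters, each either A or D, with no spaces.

Answer: AAAAAADDDD

Derivation:
Simulating step by step:
  req#1 t=1s: ALLOW
  req#2 t=1s: ALLOW
  req#3 t=1s: ALLOW
  req#4 t=1s: ALLOW
  req#5 t=1s: ALLOW
  req#6 t=1s: ALLOW
  req#7 t=1s: DENY
  req#8 t=1s: DENY
  req#9 t=1s: DENY
  req#10 t=1s: DENY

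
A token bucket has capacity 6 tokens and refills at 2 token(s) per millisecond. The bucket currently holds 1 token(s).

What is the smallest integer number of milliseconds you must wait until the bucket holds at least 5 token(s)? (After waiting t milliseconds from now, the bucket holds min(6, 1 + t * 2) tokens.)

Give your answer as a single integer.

Answer: 2

Derivation:
Need 1 + t * 2 >= 5, so t >= 4/2.
Smallest integer t = ceil(4/2) = 2.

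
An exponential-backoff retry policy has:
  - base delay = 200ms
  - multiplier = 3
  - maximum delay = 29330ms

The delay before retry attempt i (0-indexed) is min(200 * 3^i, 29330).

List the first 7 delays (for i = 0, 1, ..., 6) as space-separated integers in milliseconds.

Computing each delay:
  i=0: min(200*3^0, 29330) = 200
  i=1: min(200*3^1, 29330) = 600
  i=2: min(200*3^2, 29330) = 1800
  i=3: min(200*3^3, 29330) = 5400
  i=4: min(200*3^4, 29330) = 16200
  i=5: min(200*3^5, 29330) = 29330
  i=6: min(200*3^6, 29330) = 29330

Answer: 200 600 1800 5400 16200 29330 29330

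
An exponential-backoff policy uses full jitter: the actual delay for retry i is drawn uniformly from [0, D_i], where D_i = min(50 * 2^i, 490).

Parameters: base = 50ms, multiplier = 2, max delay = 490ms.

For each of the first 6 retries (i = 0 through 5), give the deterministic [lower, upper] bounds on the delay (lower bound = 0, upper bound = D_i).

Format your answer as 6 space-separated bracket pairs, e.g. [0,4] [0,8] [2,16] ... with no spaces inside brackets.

Computing bounds per retry:
  i=0: D_i=min(50*2^0,490)=50, bounds=[0,50]
  i=1: D_i=min(50*2^1,490)=100, bounds=[0,100]
  i=2: D_i=min(50*2^2,490)=200, bounds=[0,200]
  i=3: D_i=min(50*2^3,490)=400, bounds=[0,400]
  i=4: D_i=min(50*2^4,490)=490, bounds=[0,490]
  i=5: D_i=min(50*2^5,490)=490, bounds=[0,490]

Answer: [0,50] [0,100] [0,200] [0,400] [0,490] [0,490]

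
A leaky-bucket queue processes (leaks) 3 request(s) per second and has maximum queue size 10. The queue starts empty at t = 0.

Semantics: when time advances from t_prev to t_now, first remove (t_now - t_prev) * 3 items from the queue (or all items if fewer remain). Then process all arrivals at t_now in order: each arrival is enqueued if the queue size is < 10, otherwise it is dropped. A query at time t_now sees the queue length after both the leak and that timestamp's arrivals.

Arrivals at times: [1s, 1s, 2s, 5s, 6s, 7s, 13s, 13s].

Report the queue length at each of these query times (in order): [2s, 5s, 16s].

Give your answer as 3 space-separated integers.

Queue lengths at query times:
  query t=2s: backlog = 1
  query t=5s: backlog = 1
  query t=16s: backlog = 0

Answer: 1 1 0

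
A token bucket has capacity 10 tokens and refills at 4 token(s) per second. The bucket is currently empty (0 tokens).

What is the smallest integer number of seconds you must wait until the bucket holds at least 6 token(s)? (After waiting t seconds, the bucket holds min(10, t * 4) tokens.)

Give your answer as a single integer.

Answer: 2

Derivation:
Need t * 4 >= 6, so t >= 6/4.
Smallest integer t = ceil(6/4) = 2.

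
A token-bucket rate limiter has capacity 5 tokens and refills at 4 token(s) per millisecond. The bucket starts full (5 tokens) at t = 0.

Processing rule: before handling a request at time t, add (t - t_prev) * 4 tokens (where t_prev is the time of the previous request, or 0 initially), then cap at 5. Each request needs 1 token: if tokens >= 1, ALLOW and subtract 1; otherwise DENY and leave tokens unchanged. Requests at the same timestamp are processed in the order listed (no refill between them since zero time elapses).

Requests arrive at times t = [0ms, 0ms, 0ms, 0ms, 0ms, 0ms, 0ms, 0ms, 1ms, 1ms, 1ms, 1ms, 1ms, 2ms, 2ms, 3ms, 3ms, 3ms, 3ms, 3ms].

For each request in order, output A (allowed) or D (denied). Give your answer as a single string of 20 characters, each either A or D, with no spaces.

Answer: AAAAADDDAAAADAAAAAAA

Derivation:
Simulating step by step:
  req#1 t=0ms: ALLOW
  req#2 t=0ms: ALLOW
  req#3 t=0ms: ALLOW
  req#4 t=0ms: ALLOW
  req#5 t=0ms: ALLOW
  req#6 t=0ms: DENY
  req#7 t=0ms: DENY
  req#8 t=0ms: DENY
  req#9 t=1ms: ALLOW
  req#10 t=1ms: ALLOW
  req#11 t=1ms: ALLOW
  req#12 t=1ms: ALLOW
  req#13 t=1ms: DENY
  req#14 t=2ms: ALLOW
  req#15 t=2ms: ALLOW
  req#16 t=3ms: ALLOW
  req#17 t=3ms: ALLOW
  req#18 t=3ms: ALLOW
  req#19 t=3ms: ALLOW
  req#20 t=3ms: ALLOW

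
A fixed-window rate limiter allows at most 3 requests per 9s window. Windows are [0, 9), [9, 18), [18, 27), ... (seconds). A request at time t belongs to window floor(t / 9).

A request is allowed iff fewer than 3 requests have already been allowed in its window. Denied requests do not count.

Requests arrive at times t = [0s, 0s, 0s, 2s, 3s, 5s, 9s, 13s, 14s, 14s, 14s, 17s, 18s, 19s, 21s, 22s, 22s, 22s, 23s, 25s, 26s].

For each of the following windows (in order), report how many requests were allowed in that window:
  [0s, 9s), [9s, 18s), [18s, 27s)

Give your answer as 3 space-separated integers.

Processing requests:
  req#1 t=0s (window 0): ALLOW
  req#2 t=0s (window 0): ALLOW
  req#3 t=0s (window 0): ALLOW
  req#4 t=2s (window 0): DENY
  req#5 t=3s (window 0): DENY
  req#6 t=5s (window 0): DENY
  req#7 t=9s (window 1): ALLOW
  req#8 t=13s (window 1): ALLOW
  req#9 t=14s (window 1): ALLOW
  req#10 t=14s (window 1): DENY
  req#11 t=14s (window 1): DENY
  req#12 t=17s (window 1): DENY
  req#13 t=18s (window 2): ALLOW
  req#14 t=19s (window 2): ALLOW
  req#15 t=21s (window 2): ALLOW
  req#16 t=22s (window 2): DENY
  req#17 t=22s (window 2): DENY
  req#18 t=22s (window 2): DENY
  req#19 t=23s (window 2): DENY
  req#20 t=25s (window 2): DENY
  req#21 t=26s (window 2): DENY

Allowed counts by window: 3 3 3

Answer: 3 3 3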